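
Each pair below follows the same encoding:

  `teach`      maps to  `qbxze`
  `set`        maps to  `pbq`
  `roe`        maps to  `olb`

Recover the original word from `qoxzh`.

Compare letters: t→q is +23, e→b is +23, a→x is +23 — a constant shift. It's a constant shift of +23 (ROT23).
Decoding qoxzh: q−23=t, o−23=r, x−23=a, z−23=c, h−23=k.

track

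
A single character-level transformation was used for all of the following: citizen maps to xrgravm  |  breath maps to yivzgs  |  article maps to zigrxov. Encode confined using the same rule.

Letters are reflected about the middle of the alphabet (position → 25−position): Atbash.
On confined: c↔x, o↔l, n↔m, f↔u, i↔r, n↔m, e↔v, d↔w.

xlmurmvw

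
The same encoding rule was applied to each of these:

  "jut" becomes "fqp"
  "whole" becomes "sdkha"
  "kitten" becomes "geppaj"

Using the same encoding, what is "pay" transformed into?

lwu

Compare letters: j→f is +22, u→q is +22, t→p is +22 — a constant shift. This is a Caesar cipher with shift 22.
On pay: p+22=l, a+22=w, y+22=u.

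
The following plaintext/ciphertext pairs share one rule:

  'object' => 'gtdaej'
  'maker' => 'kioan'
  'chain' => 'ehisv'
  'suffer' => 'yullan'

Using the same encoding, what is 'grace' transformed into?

wniea

This is an affine cipher: with a=0,…,z=25, each position x becomes (11x+8) mod 26.
Applying it to grace: g(6)→11·6+8≡22=w; r(17)→11·17+8≡13=n; a(0)→11·0+8≡8=i; c(2)→11·2+8≡4=e; e(4)→11·4+8≡0=a (all mod 26).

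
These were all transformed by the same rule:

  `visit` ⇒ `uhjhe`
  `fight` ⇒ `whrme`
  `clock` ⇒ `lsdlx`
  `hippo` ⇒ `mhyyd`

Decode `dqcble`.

v(21)→u(20) and i(8)→h(7) fit y≡21x+21 (mod 26); the inverse of 21 mod 26 is 5. Treating letters as 0–25, the rule is x ↦ 21x + 21 (mod 26).
Undoing it on dqcble: d(3)→5·(3−21)≡14=o; q(16)→5·(16−21)≡1=b; c(2)→5·(2−21)≡9=j; b(1)→5·(1−21)≡4=e; l(11)→5·(11−21)≡2=c; e(4)→5·(4−21)≡19=t (all mod 26).

object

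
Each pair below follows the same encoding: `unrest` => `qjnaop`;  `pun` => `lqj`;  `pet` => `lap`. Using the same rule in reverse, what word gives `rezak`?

Compare letters: u→q is +22, n→j is +22, r→n is +22 — a constant shift. This is a Caesar cipher with shift 22.
Reversing it on rezak: r−22=v, e−22=i, z−22=d, a−22=e, k−22=o.

video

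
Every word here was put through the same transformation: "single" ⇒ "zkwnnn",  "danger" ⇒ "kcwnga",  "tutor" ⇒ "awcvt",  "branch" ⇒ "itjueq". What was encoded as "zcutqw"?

salmon

It's a Vigenère-style cipher with numeric key [7,2,9]: position i shifts by key[i mod 3].
Decoding zcutqw: z−7=s, c−2=a, u−9=l, t−7=m, q−2=o, w−9=n.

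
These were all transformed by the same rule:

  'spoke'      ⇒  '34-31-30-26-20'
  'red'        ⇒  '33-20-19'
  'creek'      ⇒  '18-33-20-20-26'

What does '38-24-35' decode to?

The number is (letter's place in the alphabet, a=1) + 15.
Undoing it on 38-24-35: 38→(38−15)÷1=23=w, 24→(24−15)÷1=9=i, 35→(35−15)÷1=20=t.

wit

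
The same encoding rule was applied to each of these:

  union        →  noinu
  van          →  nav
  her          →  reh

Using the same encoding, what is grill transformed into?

The word is simply reversed.
On grill: reverse → llirg.

llirg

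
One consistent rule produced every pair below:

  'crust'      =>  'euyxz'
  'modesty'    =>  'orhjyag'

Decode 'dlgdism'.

bicycle

Each letter shifts forward by (position + 2), i.e. 2, 3, 4, … — the shift grows by one for each successive letter.
Reversing it on dlgdism: d−2=b, l−3=i, g−4=c, d−5=y, i−6=c, s−7=l, m−8=e.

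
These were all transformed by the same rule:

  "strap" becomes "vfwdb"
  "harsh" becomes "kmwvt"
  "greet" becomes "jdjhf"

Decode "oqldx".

Shifts by position in strap: pos 0: s→v (+3), pos 1: t→f (+12), pos 2: r→w (+5), pos 3: a→d (+3), pos 4: p→b (+12) — repeating every 3. It's a Vigenère-style cipher with numeric key [3,12,5]: position i shifts by key[i mod 3].
Decoding oqldx: o−3=l, q−12=e, l−5=g, d−3=a, x−12=l.

legal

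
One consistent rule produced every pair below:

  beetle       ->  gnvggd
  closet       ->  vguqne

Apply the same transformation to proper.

tgrqtr

The output letters match the input read backwards, each shifted +2: beetle reversed is elteeb. Two steps: reverse the string, then apply a Caesar shift of +2.
Applying it to proper: reverse → reporp; then shift: r+2=t, e+2=g, p+2=r, o+2=q, r+2=t, p+2=r.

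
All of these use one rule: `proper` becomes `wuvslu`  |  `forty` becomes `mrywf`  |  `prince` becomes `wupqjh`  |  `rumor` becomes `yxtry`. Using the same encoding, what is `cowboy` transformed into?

jrdevb

Shifts by position in proper: pos 0: p→w (+7), pos 1: r→u (+3), pos 2: o→v (+7), pos 3: p→s (+3) — repeating every 2. A repeating key of period 2 is used — shifts +7, +3 over and over.
On cowboy: c+7=j, o+3=r, w+7=d, b+3=e, o+7=v, y+3=b.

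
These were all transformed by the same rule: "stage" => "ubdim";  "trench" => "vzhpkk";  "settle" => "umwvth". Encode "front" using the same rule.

Shifts by position in stage: pos 0: s→u (+2), pos 1: t→b (+8), pos 2: a→d (+3), pos 3: g→i (+2), pos 4: e→m (+8) — repeating every 3. It's a Vigenère-style cipher with numeric key [2,8,3]: position i shifts by key[i mod 3].
For front: f+2=h, r+8=z, o+3=r, n+2=p, t+8=b.

hzrpb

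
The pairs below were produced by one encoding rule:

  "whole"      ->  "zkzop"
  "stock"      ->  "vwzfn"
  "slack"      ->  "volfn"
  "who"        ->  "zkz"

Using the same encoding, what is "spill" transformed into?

The shift depends on letter class: consonant w→z is +3, but vowel o→z is +11. The rule splits by letter class: vowels +11, consonants +3.
For spill: s(cons)+3=v, p(cons)+3=s, i(vowel)+11=t, l(cons)+3=o, l(cons)+3=o.

vstoo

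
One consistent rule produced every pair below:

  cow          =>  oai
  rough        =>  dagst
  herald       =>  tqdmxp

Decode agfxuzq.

outline

Compare letters: c→o is +12, o→a is +12, w→i is +12 — a constant shift. This is a Caesar cipher with shift 12.
Decoding agfxuzq: a−12=o, g−12=u, f−12=t, x−12=l, u−12=i, z−12=n, q−12=e.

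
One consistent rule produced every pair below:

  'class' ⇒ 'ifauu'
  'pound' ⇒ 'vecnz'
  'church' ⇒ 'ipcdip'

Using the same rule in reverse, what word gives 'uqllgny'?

c(2)→i(8) and l(11)→f(5) fit y≡17x+0 (mod 26); the inverse of 17 mod 26 is 23. Treating letters as 0–25, the rule is x ↦ 17x + 0 (mod 26).
Undoing it on uqllgny: u(20)→23·(20−0)≡18=s; q(16)→23·(16−0)≡4=e; l(11)→23·(11−0)≡19=t; l(11)→23·(11−0)≡19=t; g(6)→23·(6−0)≡8=i; n(13)→23·(13−0)≡13=n; y(24)→23·(24−0)≡6=g (all mod 26).

setting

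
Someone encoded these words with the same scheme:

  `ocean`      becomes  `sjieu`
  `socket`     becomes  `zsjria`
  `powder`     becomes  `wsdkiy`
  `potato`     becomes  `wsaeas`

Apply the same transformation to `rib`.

The shift depends on letter class: consonant c→j is +7, but vowel o→s is +4. Two shifts are in play — +4 for a/e/i/o/u, +7 for every other letter.
Applying it to rib: r(cons)+7=y, i(vowel)+4=m, b(cons)+7=i.

ymi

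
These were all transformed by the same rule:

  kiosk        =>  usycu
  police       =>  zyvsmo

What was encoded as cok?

sea

Compare letters: k→u is +10, i→s is +10, o→y is +10 — a constant shift. This is a Caesar cipher with shift 10.
Decoding cok: c−10=s, o−10=e, k−10=a.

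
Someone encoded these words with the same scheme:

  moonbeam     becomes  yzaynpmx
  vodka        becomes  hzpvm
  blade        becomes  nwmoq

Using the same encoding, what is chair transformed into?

Shifts by position in moonbeam: pos 0: m→y (+12), pos 1: o→z (+11), pos 2: o→a (+12), pos 3: n→y (+11) — repeating every 2. It's a Vigenère-style cipher with numeric key [12,11]: position i shifts by key[i mod 2].
For chair: c+12=o, h+11=s, a+12=m, i+11=t, r+12=d.

osmtd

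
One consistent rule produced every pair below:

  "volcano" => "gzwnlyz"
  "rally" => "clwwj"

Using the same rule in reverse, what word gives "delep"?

Each letter is shifted forward by 11 in the alphabet (a Caesar shift of +11).
Decoding delep: d−11=s, e−11=t, l−11=a, e−11=t, p−11=e.

state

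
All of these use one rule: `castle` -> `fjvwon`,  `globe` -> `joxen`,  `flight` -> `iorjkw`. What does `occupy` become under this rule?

The shift depends on letter class: consonant c→f is +3, but vowel a→j is +9. Two shifts are in play — +9 for a/e/i/o/u, +3 for every other letter.
For occupy: o(vowel)+9=x, c(cons)+3=f, c(cons)+3=f, u(vowel)+9=d, p(cons)+3=s, y(cons)+3=b.

xffdsb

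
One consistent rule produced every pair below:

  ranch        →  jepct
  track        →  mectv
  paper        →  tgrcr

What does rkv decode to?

The output letters match the input read backwards, each shifted +2: ranch reversed is hcnar. The word is reversed, then every letter is shifted forward by 2.
Reversing it on rkv: shift back: r−2=p, k−2=i, v−2=t → pit; then reverse → tip.

tip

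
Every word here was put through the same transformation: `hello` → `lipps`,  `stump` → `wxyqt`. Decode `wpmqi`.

It's a constant shift of +4 (ROT4).
Reversing it on wpmqi: w−4=s, p−4=l, m−4=i, q−4=m, i−4=e.

slime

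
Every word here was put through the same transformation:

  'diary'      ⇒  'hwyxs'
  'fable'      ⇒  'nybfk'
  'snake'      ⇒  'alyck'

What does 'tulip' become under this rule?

dgfwr

Each letter's alphabet position (a=0..z=25) is mapped through 3·x+24 mod 26 — an affine cipher.
For tulip: t(19)→3·19+24≡3=d; u(20)→3·20+24≡6=g; l(11)→3·11+24≡5=f; i(8)→3·8+24≡22=w; p(15)→3·15+24≡17=r (all mod 26).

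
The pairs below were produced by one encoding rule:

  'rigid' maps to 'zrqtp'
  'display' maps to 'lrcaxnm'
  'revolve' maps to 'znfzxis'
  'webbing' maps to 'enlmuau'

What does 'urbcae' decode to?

mirror

In rigid: r→z is +8, i→r is +9, g→q is +10, i→t is +11 — the shift increases by 1 each position. Each letter shifts forward by (position + 8), i.e. 8, 9, 10, … — the shift grows by one for each successive letter.
Reversing it on urbcae: u−8=m, r−9=i, b−10=r, c−11=r, a−12=o, e−13=r.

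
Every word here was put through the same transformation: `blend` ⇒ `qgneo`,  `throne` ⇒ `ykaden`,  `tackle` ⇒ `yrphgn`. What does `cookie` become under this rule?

pddhjn

b(1)→q(16) and l(11)→g(6) fit y≡25x+17 (mod 26); the inverse of 25 mod 26 is 25. This is an affine cipher: with a=0,…,z=25, each position x becomes (25x+17) mod 26.
On cookie: c(2)→25·2+17≡15=p; o(14)→25·14+17≡3=d; o(14)→25·14+17≡3=d; k(10)→25·10+17≡7=h; i(8)→25·8+17≡9=j; e(4)→25·4+17≡13=n (all mod 26).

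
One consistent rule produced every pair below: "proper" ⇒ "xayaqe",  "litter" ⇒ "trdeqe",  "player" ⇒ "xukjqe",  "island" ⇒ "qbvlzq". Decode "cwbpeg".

unrest

In proper: p→x is +8, r→a is +9, o→y is +10, p→a is +11 — the shift increases by 1 each position. The shift increases by 1 at each position, starting from +8: 8, 9, 10, ….
Undoing it on cwbpeg: c−8=u, w−9=n, b−10=r, p−11=e, e−12=s, g−13=t.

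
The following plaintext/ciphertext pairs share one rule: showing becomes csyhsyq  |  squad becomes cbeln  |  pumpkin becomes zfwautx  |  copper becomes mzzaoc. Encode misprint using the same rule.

wtcabtxe

Shifts by position in showing: pos 0: s→c (+10), pos 1: h→s (+11), pos 2: o→y (+10), pos 3: w→h (+11) — repeating every 2. A repeating key of period 2 is used — shifts +10, +11 over and over.
On misprint: m+10=w, i+11=t, s+10=c, p+11=a, r+10=b, i+11=t, n+10=x, t+11=e.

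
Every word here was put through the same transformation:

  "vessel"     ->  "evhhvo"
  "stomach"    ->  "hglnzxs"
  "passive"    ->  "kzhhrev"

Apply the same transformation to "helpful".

svokufo

Each pair mirrors across the alphabet (v↔e, e↔v, s↔h): positions sum to 25. This is the alphabet-reversal cipher (Atbash): a becomes z, b becomes y, etc.
Applying it to helpful: h↔s, e↔v, l↔o, p↔k, f↔u, u↔f, l↔o.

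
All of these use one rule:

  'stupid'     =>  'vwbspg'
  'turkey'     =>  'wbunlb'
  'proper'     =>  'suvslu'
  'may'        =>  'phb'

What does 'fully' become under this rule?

iboob

The shift depends on letter class: consonant s→v is +3, but vowel u→b is +7. Vowels shift forward by 7 and consonants shift forward by 3.
On fully: f(cons)+3=i, u(vowel)+7=b, l(cons)+3=o, l(cons)+3=o, y(cons)+3=b.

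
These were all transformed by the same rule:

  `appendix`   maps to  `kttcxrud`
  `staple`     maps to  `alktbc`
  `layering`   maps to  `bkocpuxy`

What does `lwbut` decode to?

tulip

Treating letters as 0–25, the rule is x ↦ 11x + 10 (mod 26).
Decoding lwbut: l(11)→19·(11−10)≡19=t; w(22)→19·(22−10)≡20=u; b(1)→19·(1−10)≡11=l; u(20)→19·(20−10)≡8=i; t(19)→19·(19−10)≡15=p (all mod 26).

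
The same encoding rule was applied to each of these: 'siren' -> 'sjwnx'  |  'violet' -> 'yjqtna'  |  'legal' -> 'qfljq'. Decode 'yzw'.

The output letters match the input read backwards, each shifted +5: siren reversed is neris. Two steps: reverse the string, then apply a Caesar shift of +5.
Decoding yzw: shift back: y−5=t, z−5=u, w−5=r → tur; then reverse → rut.

rut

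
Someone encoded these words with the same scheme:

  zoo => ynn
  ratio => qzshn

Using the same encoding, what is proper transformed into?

Compare letters: z→y is +25, o→n is +25, o→n is +25 — a constant shift. Every letter moves 25 places later in the alphabet, wrapping around z→a.
For proper: p+25=o, r+25=q, o+25=n, p+25=o, e+25=d, r+25=q.

oqnodq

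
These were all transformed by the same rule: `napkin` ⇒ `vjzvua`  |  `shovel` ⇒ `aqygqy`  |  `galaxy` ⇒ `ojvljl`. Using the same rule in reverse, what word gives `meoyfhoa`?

eventual

In napkin: n→v is +8, a→j is +9, p→z is +10, k→v is +11 — the shift increases by 1 each position. Letter i (0-indexed) is shifted by i+8, so successive shifts are 8, 9, 10, ….
Decoding meoyfhoa: m−8=e, e−9=v, o−10=e, y−11=n, f−12=t, h−13=u, o−14=a, a−15=l.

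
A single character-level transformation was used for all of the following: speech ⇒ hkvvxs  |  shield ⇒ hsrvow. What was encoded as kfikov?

purple

Each pair mirrors across the alphabet (s↔h, p↔k, e↔v): positions sum to 25. Each letter is replaced by its mirror in the alphabet: a↔z, b↔y, c↔x, and so on (the Atbash cipher).
Undoing it on kfikov: k↔p, f↔u, i↔r, k↔p, o↔l, v↔e.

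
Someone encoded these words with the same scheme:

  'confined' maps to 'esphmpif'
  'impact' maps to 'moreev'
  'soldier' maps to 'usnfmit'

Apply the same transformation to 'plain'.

The shift depends on letter class: consonant c→e is +2, but vowel o→s is +4. Two shifts are in play — +4 for a/e/i/o/u, +2 for every other letter.
For plain: p(cons)+2=r, l(cons)+2=n, a(vowel)+4=e, i(vowel)+4=m, n(cons)+2=p.

rnemp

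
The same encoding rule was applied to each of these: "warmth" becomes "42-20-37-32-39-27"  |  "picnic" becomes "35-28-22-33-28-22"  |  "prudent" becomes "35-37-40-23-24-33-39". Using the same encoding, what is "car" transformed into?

22-20-37

Letters become their 1-based position plus 19 (so a→20, b→21, …).
For car: c=3→22, a=1→20, r=18→37.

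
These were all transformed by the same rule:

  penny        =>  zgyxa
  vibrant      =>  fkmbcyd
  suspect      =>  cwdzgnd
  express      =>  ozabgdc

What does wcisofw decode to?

The shifts repeat in a cycle of length 3: positions 0,1,… shift by +10, +2, +11, then the pattern repeats.
Decoding wcisofw: w−10=m, c−2=a, i−11=x, s−10=i, o−2=m, f−11=u, w−10=m.

maximum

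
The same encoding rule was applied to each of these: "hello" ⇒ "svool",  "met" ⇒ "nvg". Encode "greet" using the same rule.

tivvg

Each letter is replaced by its mirror in the alphabet: a↔z, b↔y, c↔x, and so on (the Atbash cipher).
Applying it to greet: g↔t, r↔i, e↔v, e↔v, t↔g.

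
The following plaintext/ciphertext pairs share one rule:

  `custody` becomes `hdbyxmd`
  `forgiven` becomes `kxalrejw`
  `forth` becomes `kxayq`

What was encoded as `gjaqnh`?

It's a Vigenère-style cipher with numeric key [5,9,9]: position i shifts by key[i mod 3].
Undoing it on gjaqnh: g−5=b, j−9=a, a−9=r, q−5=l, n−9=e, h−9=y.

barley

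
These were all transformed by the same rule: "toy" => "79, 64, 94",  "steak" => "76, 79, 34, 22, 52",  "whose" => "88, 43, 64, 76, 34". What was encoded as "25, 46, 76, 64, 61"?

bison

The formula is n = 3×(alphabet index, a=1) + 19.
Decoding 25, 46, 76, 64, 61: 25→(25−19)÷3=2=b, 46→(46−19)÷3=9=i, 76→(76−19)÷3=19=s, 64→(64−19)÷3=15=o, 61→(61−19)÷3=14=n.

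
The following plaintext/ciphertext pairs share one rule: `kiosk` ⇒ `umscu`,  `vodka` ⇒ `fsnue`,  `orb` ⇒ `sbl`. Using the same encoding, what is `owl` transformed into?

sgv

The shift depends on letter class: consonant k→u is +10, but vowel i→m is +4. Vowels shift forward by 4 and consonants shift forward by 10.
For owl: o(vowel)+4=s, w(cons)+10=g, l(cons)+10=v.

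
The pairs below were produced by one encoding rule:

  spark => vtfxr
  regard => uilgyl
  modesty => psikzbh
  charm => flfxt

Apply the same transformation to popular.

Letter i (0-indexed) is shifted by i+3, so successive shifts are 3, 4, 5, ….
For popular: p+3=s, o+4=s, p+5=u, u+6=a, l+7=s, a+8=i, r+9=a.

ssuasia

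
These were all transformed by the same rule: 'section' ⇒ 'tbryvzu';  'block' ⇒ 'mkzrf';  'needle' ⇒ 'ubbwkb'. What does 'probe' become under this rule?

s(18)→t(19) and e(4)→b(1) fit y≡5x+7 (mod 26); the inverse of 5 mod 26 is 21. Treating letters as 0–25, the rule is x ↦ 5x + 7 (mod 26).
On probe: p(15)→5·15+7≡4=e; r(17)→5·17+7≡14=o; o(14)→5·14+7≡25=z; b(1)→5·1+7≡12=m; e(4)→5·4+7≡1=b (all mod 26).

eozmb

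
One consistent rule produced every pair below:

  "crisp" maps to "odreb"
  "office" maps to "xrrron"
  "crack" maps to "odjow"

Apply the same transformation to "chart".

The shift depends on letter class: consonant c→o is +12, but vowel i→r is +9. Two shifts are in play — +9 for a/e/i/o/u, +12 for every other letter.
For chart: c(cons)+12=o, h(cons)+12=t, a(vowel)+9=j, r(cons)+12=d, t(cons)+12=f.

otjdf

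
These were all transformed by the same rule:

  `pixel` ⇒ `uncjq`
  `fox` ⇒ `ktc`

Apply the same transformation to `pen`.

Each letter is shifted forward by 5 in the alphabet (a Caesar shift of +5).
On pen: p+5=u, e+5=j, n+5=s.

ujs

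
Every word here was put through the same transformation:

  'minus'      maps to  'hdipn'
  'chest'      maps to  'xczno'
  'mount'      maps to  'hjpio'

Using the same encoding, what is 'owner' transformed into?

Compare letters: m→h is +21, i→d is +21, n→i is +21 — a constant shift. Each letter is shifted forward by 21 in the alphabet (a Caesar shift of +21).
For owner: o+21=j, w+21=r, n+21=i, e+21=z, r+21=m.

jrizm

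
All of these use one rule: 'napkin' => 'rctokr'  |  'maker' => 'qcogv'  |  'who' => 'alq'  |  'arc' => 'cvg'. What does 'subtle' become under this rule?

wwfxpg

The shift depends on letter class: consonant n→r is +4, but vowel a→c is +2. The rule splits by letter class: vowels +2, consonants +4.
Applying it to subtle: s(cons)+4=w, u(vowel)+2=w, b(cons)+4=f, t(cons)+4=x, l(cons)+4=p, e(vowel)+2=g.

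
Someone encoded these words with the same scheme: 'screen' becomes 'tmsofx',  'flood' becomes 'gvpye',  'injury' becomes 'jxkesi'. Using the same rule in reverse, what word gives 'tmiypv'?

Shifts by position in screen: pos 0: s→t (+1), pos 1: c→m (+10), pos 2: r→s (+1), pos 3: e→o (+10) — repeating every 2. It's a Vigenère-style cipher with numeric key [1,10]: position i shifts by key[i mod 2].
Undoing it on tmiypv: t−1=s, m−10=c, i−1=h, y−10=o, p−1=o, v−10=l.

school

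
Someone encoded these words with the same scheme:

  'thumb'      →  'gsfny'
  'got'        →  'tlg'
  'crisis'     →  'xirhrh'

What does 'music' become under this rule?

Each pair mirrors across the alphabet (t↔g, h↔s, u↔f): positions sum to 25. Each letter is replaced by its mirror in the alphabet: a↔z, b↔y, c↔x, and so on (the Atbash cipher).
Applying it to music: m↔n, u↔f, s↔h, i↔r, c↔x.

nfhrx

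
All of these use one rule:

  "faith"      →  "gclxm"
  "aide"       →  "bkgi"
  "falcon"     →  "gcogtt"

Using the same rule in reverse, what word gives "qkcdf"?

pizza

In faith: f→g is +1, a→c is +2, i→l is +3, t→x is +4 — the shift increases by 1 each position. The shift increases by 1 at each position, starting from +1: 1, 2, 3, ….
Undoing it on qkcdf: q−1=p, k−2=i, c−3=z, d−4=z, f−5=a.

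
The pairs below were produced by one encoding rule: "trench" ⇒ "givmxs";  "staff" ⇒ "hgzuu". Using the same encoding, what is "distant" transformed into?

Each pair mirrors across the alphabet (t↔g, r↔i, e↔v): positions sum to 25. This is the alphabet-reversal cipher (Atbash): a becomes z, b becomes y, etc.
For distant: d↔w, i↔r, s↔h, t↔g, a↔z, n↔m, t↔g.

wrhgzmg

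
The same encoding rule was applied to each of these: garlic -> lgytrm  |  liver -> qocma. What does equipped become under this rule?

jwbqyzpp

In garlic: g→l is +5, a→g is +6, r→y is +7, l→t is +8 — the shift increases by 1 each position. The shift increases by 1 at each position, starting from +5: 5, 6, 7, ….
On equipped: e+5=j, q+6=w, u+7=b, i+8=q, p+9=y, p+10=z, e+11=p, d+12=p.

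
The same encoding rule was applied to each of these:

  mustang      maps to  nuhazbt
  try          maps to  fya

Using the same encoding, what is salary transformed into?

Read the word backwards and shift each letter +7.
For salary: reverse → yralas; then shift: y+7=f, r+7=y, a+7=h, l+7=s, a+7=h, s+7=z.

fyhshz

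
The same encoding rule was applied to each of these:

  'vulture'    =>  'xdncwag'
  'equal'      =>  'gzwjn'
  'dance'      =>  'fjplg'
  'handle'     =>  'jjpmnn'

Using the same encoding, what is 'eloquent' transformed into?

guqzwnpc

Shifts by position in vulture: pos 0: v→x (+2), pos 1: u→d (+9), pos 2: l→n (+2), pos 3: t→c (+9) — repeating every 2. The shifts repeat in a cycle of length 2: positions 0,1,… shift by +2, +9, then the pattern repeats.
For eloquent: e+2=g, l+9=u, o+2=q, q+9=z, u+2=w, e+9=n, n+2=p, t+9=c.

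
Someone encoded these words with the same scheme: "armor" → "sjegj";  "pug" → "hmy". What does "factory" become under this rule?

Every letter moves 18 places later in the alphabet, wrapping around z→a.
For factory: f+18=x, a+18=s, c+18=u, t+18=l, o+18=g, r+18=j, y+18=q.

xsulgjq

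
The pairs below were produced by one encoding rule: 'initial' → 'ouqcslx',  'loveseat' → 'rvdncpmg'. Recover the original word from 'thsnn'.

The shift increases by 1 at each position, starting from +6: 6, 7, 8, ….
Undoing it on thsnn: t−6=n, h−7=a, s−8=k, n−9=e, n−10=d.

naked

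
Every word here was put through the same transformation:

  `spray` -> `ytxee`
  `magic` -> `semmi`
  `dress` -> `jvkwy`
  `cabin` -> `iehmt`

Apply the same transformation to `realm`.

xigps

Shifts by position in spray: pos 0: s→y (+6), pos 1: p→t (+4), pos 2: r→x (+6), pos 3: a→e (+4) — repeating every 2. It's a Vigenère-style cipher with numeric key [6,4]: position i shifts by key[i mod 2].
On realm: r+6=x, e+4=i, a+6=g, l+4=p, m+6=s.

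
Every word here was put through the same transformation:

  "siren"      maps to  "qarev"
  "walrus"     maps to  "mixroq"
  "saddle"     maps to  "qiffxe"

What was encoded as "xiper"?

later

s(18)→q(16) and i(8)→a(0) fit y≡25x+8 (mod 26); the inverse of 25 mod 26 is 25. Treating letters as 0–25, the rule is x ↦ 25x + 8 (mod 26).
Undoing it on xiper: x(23)→25·(23−8)≡11=l; i(8)→25·(8−8)≡0=a; p(15)→25·(15−8)≡19=t; e(4)→25·(4−8)≡4=e; r(17)→25·(17−8)≡17=r (all mod 26).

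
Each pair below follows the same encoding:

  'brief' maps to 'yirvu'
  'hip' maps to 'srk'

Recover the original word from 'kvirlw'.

period

Each pair mirrors across the alphabet (b↔y, r↔i, i↔r): positions sum to 25. Each letter is replaced by its mirror in the alphabet: a↔z, b↔y, c↔x, and so on (the Atbash cipher).
Decoding kvirlw: k↔p, v↔e, i↔r, r↔i, l↔o, w↔d.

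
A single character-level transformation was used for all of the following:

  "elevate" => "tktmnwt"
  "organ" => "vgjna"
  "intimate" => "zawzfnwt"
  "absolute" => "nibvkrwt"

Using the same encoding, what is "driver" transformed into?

ygzmtg

Each letter's alphabet position (a=0..z=25) is mapped through 21·x+13 mod 26 — an affine cipher.
For driver: d(3)→21·3+13≡24=y; r(17)→21·17+13≡6=g; i(8)→21·8+13≡25=z; v(21)→21·21+13≡12=m; e(4)→21·4+13≡19=t; r(17)→21·17+13≡6=g (all mod 26).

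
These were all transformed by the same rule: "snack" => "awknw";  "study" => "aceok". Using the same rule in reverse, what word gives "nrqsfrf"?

In snack: s→a is +8, n→w is +9, a→k is +10, c→n is +11 — the shift increases by 1 each position. Each letter shifts forward by (position + 8), i.e. 8, 9, 10, … — the shift grows by one for each successive letter.
Decoding nrqsfrf: n−8=f, r−9=i, q−10=g, s−11=h, f−12=t, r−13=e, f−14=r.

fighter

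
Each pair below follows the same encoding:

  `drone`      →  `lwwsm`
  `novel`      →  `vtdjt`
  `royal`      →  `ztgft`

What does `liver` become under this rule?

tndjz

The shifts repeat in a cycle of length 2: positions 0,1,… shift by +8, +5, then the pattern repeats.
On liver: l+8=t, i+5=n, v+8=d, e+5=j, r+8=z.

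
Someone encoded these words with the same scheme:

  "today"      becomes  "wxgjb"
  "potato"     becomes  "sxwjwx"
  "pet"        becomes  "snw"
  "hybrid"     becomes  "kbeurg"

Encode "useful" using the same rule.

dvnido

The rule splits by letter class: vowels +9, consonants +3.
For useful: u(vowel)+9=d, s(cons)+3=v, e(vowel)+9=n, f(cons)+3=i, u(vowel)+9=d, l(cons)+3=o.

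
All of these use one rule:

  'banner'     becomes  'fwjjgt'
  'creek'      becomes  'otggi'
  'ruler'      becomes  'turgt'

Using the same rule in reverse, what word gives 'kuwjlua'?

Treating letters as 0–25, the rule is x ↦ 9x + 22 (mod 26).
Reversing it on kuwjlua: k(10)→3·(10−22)≡16=q; u(20)→3·(20−22)≡20=u; w(22)→3·(22−22)≡0=a; j(9)→3·(9−22)≡13=n; l(11)→3·(11−22)≡19=t; u(20)→3·(20−22)≡20=u; a(0)→3·(0−22)≡12=m (all mod 26).

quantum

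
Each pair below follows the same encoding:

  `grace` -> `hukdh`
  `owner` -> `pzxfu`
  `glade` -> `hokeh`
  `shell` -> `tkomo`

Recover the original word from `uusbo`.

trial

Shifts by position in grace: pos 0: g→h (+1), pos 1: r→u (+3), pos 2: a→k (+10), pos 3: c→d (+1), pos 4: e→h (+3) — repeating every 3. The shifts repeat in a cycle of length 3: positions 0,1,… shift by +1, +3, +10, then the pattern repeats.
Reversing it on uusbo: u−1=t, u−3=r, s−10=i, b−1=a, o−3=l.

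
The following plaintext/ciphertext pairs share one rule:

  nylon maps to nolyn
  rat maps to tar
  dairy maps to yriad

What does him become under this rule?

mih

The output letters match the input read backwards: nylon reversed is nolyn. The word is simply reversed.
For him: reverse → mih.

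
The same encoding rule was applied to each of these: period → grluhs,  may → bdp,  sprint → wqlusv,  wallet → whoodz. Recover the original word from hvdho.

The output letters match the input read backwards, each shifted +3: period reversed is doirep. The word is reversed, then every letter is shifted forward by 3.
Decoding hvdho: shift back: h−3=e, v−3=s, d−3=a, h−3=e, o−3=l → esael; then reverse → lease.

lease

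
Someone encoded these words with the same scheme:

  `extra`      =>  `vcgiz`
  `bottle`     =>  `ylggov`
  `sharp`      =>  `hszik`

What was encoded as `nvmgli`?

mentor

Each pair mirrors across the alphabet (e↔v, x↔c, t↔g): positions sum to 25. Each letter is replaced by its mirror in the alphabet: a↔z, b↔y, c↔x, and so on (the Atbash cipher).
Reversing it on nvmgli: n↔m, v↔e, m↔n, g↔t, l↔o, i↔r.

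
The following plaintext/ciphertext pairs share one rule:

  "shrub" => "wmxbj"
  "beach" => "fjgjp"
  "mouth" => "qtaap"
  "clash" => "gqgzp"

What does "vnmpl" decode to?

rigid

Letter i (0-indexed) is shifted by i+4, so successive shifts are 4, 5, 6, ….
Decoding vnmpl: v−4=r, n−5=i, m−6=g, p−7=i, l−8=d.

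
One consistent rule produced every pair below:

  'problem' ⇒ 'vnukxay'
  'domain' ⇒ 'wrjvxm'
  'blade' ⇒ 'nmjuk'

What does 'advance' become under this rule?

The output letters match the input read backwards, each shifted +9: problem reversed is melborp. Read the word backwards and shift each letter +9.
For advance: reverse → ecnavda; then shift: e+9=n, c+9=l, n+9=w, a+9=j, v+9=e, d+9=m, a+9=j.

nlwjemj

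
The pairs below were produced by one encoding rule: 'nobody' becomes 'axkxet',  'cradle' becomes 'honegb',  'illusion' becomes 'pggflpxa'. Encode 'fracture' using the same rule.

Each letter's alphabet position (a=0..z=25) is mapped through 23·x+13 mod 26 — an affine cipher.
For fracture: f(5)→23·5+13≡24=y; r(17)→23·17+13≡14=o; a(0)→23·0+13≡13=n; c(2)→23·2+13≡7=h; t(19)→23·19+13≡8=i; u(20)→23·20+13≡5=f; r(17)→23·17+13≡14=o; e(4)→23·4+13≡1=b (all mod 26).

yonhifob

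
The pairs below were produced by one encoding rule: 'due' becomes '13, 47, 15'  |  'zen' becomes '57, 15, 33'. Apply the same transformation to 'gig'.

The formula is n = 2×(alphabet index, a=1) + 5.
For gig: g=7→19, i=9→23, g=7→19.

19, 23, 19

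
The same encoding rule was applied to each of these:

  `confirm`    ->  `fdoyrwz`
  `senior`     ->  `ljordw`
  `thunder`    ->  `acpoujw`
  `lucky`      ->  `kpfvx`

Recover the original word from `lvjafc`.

c(2)→f(5) and o(14)→d(3) fit y≡15x+1 (mod 26); the inverse of 15 mod 26 is 7. This is an affine cipher: with a=0,…,z=25, each position x becomes (15x+1) mod 26.
Decoding lvjafc: l(11)→7·(11−1)≡18=s; v(21)→7·(21−1)≡10=k; j(9)→7·(9−1)≡4=e; a(0)→7·(0−1)≡19=t; f(5)→7·(5−1)≡2=c; c(2)→7·(2−1)≡7=h (all mod 26).

sketch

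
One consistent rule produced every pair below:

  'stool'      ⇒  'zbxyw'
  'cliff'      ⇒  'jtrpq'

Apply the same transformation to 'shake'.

In stool: s→z is +7, t→b is +8, o→x is +9, o→y is +10 — the shift increases by 1 each position. The shift increases by 1 at each position, starting from +7: 7, 8, 9, ….
On shake: s+7=z, h+8=p, a+9=j, k+10=u, e+11=p.

zpjup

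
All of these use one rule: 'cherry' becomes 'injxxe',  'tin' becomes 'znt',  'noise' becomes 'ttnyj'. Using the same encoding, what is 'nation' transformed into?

tfzntt

The shift depends on letter class: consonant c→i is +6, but vowel e→j is +5. Two shifts are in play — +5 for a/e/i/o/u, +6 for every other letter.
On nation: n(cons)+6=t, a(vowel)+5=f, t(cons)+6=z, i(vowel)+5=n, o(vowel)+5=t, n(cons)+6=t.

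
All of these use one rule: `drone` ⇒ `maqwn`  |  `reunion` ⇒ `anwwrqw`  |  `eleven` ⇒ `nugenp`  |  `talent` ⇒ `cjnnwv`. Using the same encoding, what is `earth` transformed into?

njtcq

A repeating key of period 3 is used — shifts +9, +9, +2 over and over.
On earth: e+9=n, a+9=j, r+2=t, t+9=c, h+9=q.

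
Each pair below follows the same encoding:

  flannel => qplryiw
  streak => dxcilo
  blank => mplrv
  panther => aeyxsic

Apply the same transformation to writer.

hvtxpv

Shifts by position in flannel: pos 0: f→q (+11), pos 1: l→p (+4), pos 2: a→l (+11), pos 3: n→r (+4) — repeating every 2. A repeating key of period 2 is used — shifts +11, +4 over and over.
On writer: w+11=h, r+4=v, i+11=t, t+4=x, e+11=p, r+4=v.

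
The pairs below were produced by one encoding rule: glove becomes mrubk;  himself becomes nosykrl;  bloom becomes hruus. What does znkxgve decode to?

therapy

Compare letters: g→m is +6, l→r is +6, o→u is +6 — a constant shift. This is a Caesar cipher with shift 6.
Decoding znkxgve: z−6=t, n−6=h, k−6=e, x−6=r, g−6=a, v−6=p, e−6=y.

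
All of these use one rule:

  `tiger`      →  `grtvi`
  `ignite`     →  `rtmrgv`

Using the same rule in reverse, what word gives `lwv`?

Each pair mirrors across the alphabet (t↔g, i↔r, g↔t): positions sum to 25. Each letter is replaced by its mirror in the alphabet: a↔z, b↔y, c↔x, and so on (the Atbash cipher).
Decoding lwv: l↔o, w↔d, v↔e.

ode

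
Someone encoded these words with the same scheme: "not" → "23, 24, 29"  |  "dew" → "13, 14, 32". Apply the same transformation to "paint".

n is letter #14 and maps to 23: an offset of 9. Each letter is replaced by its alphabet position (a=1..z=26) + 9.
Applying it to paint: p=16→25, a=1→10, i=9→18, n=14→23, t=20→29.

25, 10, 18, 23, 29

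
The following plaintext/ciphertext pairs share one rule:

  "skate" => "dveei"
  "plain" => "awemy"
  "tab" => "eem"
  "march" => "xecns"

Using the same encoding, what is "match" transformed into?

The shift depends on letter class: consonant s→d is +11, but vowel a→e is +4. Vowels shift forward by 4 and consonants shift forward by 11.
Applying it to match: m(cons)+11=x, a(vowel)+4=e, t(cons)+11=e, c(cons)+11=n, h(cons)+11=s.

xeens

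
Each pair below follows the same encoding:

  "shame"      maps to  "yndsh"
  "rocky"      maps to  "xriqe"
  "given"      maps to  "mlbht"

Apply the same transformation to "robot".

xrhrz

The shift depends on letter class: consonant s→y is +6, but vowel a→d is +3. Two shifts are in play — +3 for a/e/i/o/u, +6 for every other letter.
Applying it to robot: r(cons)+6=x, o(vowel)+3=r, b(cons)+6=h, o(vowel)+3=r, t(cons)+6=z.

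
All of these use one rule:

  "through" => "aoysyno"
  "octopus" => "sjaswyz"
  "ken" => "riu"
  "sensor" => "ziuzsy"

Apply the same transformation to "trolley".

The shift depends on letter class: consonant t→a is +7, but vowel o→s is +4. Vowels shift forward by 4 and consonants shift forward by 7.
On trolley: t(cons)+7=a, r(cons)+7=y, o(vowel)+4=s, l(cons)+7=s, l(cons)+7=s, e(vowel)+4=i, y(cons)+7=f.

aysssif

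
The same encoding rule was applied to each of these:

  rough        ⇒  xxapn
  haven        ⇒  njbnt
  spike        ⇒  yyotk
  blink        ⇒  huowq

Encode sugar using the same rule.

The shifts repeat in a cycle of length 2: positions 0,1,… shift by +6, +9, then the pattern repeats.
Applying it to sugar: s+6=y, u+9=d, g+6=m, a+9=j, r+6=x.

ydmjx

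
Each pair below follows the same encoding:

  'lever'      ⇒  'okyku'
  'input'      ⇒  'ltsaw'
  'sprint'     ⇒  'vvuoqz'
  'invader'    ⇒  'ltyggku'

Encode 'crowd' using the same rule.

Shifts by position in lever: pos 0: l→o (+3), pos 1: e→k (+6), pos 2: v→y (+3), pos 3: e→k (+6) — repeating every 2. It's a Vigenère-style cipher with numeric key [3,6]: position i shifts by key[i mod 2].
On crowd: c+3=f, r+6=x, o+3=r, w+6=c, d+3=g.

fxrcg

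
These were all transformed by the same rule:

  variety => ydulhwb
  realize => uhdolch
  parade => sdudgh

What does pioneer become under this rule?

Compare letters: v→y is +3, a→d is +3, r→u is +3 — a constant shift. This is a Caesar cipher with shift 3.
Applying it to pioneer: p+3=s, i+3=l, o+3=r, n+3=q, e+3=h, e+3=h, r+3=u.

slrqhhu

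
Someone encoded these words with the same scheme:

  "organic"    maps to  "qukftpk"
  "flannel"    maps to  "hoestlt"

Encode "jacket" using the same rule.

ldgpka

In organic: o→q is +2, r→u is +3, g→k is +4, a→f is +5 — the shift increases by 1 each position. Letter i (0-indexed) is shifted by i+2, so successive shifts are 2, 3, 4, ….
On jacket: j+2=l, a+3=d, c+4=g, k+5=p, e+6=k, t+7=a.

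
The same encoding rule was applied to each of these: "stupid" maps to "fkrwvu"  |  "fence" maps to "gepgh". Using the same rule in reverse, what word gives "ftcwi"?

The output letters match the input read backwards, each shifted +2: stupid reversed is diputs. Two steps: reverse the string, then apply a Caesar shift of +2.
Decoding ftcwi: shift back: f−2=d, t−2=r, c−2=a, w−2=u, i−2=g → draug; then reverse → guard.

guard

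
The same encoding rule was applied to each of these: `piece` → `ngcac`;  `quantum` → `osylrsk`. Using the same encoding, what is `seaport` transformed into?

qcynmpr

Compare letters: p→n is +24, i→g is +24, e→c is +24 — a constant shift. Each letter is shifted forward by 24 in the alphabet (a Caesar shift of +24).
For seaport: s+24=q, e+24=c, a+24=y, p+24=n, o+24=m, r+24=p, t+24=r.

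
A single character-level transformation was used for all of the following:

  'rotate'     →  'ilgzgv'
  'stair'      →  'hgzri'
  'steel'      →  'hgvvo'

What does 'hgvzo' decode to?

steal

Each pair mirrors across the alphabet (r↔i, o↔l, t↔g): positions sum to 25. Each letter is replaced by its mirror in the alphabet: a↔z, b↔y, c↔x, and so on (the Atbash cipher).
Undoing it on hgvzo: h↔s, g↔t, v↔e, z↔a, o↔l.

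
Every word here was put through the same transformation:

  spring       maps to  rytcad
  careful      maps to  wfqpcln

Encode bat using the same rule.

elm

Read the word backwards and shift each letter +11.
For bat: reverse → tab; then shift: t+11=e, a+11=l, b+11=m.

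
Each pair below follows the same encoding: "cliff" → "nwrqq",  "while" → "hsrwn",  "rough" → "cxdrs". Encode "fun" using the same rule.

qdy

The shift depends on letter class: consonant c→n is +11, but vowel i→r is +9. The rule splits by letter class: vowels +9, consonants +11.
Applying it to fun: f(cons)+11=q, u(vowel)+9=d, n(cons)+11=y.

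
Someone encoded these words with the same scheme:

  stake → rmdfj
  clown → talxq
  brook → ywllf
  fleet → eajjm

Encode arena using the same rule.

Treating letters as 0–25, the rule is x ↦ 21x + 3 (mod 26).
For arena: a(0)→21·0+3≡3=d; r(17)→21·17+3≡22=w; e(4)→21·4+3≡9=j; n(13)→21·13+3≡16=q; a(0)→21·0+3≡3=d (all mod 26).

dwjqd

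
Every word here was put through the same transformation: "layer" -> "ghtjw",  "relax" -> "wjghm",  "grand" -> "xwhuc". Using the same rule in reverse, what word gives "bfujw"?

l(11)→g(6) and a(0)→h(7) fit y≡7x+7 (mod 26); the inverse of 7 mod 26 is 15. This is an affine cipher: with a=0,…,z=25, each position x becomes (7x+7) mod 26.
Undoing it on bfujw: b(1)→15·(1−7)≡14=o; f(5)→15·(5−7)≡22=w; u(20)→15·(20−7)≡13=n; j(9)→15·(9−7)≡4=e; w(22)→15·(22−7)≡17=r (all mod 26).

owner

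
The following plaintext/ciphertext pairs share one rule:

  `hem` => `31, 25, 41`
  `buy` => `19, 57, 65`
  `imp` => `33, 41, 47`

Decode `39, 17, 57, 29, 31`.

laugh

Each letter becomes 2×(its alphabet position, a=1..z=26) + 15.
Undoing it on 39, 17, 57, 29, 31: 39→(39−15)÷2=12=l, 17→(17−15)÷2=1=a, 57→(57−15)÷2=21=u, 29→(29−15)÷2=7=g, 31→(31−15)÷2=8=h.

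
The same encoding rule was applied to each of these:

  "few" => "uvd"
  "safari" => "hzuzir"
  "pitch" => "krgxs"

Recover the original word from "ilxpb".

This is the alphabet-reversal cipher (Atbash): a becomes z, b becomes y, etc.
Decoding ilxpb: i↔r, l↔o, x↔c, p↔k, b↔y.

rocky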